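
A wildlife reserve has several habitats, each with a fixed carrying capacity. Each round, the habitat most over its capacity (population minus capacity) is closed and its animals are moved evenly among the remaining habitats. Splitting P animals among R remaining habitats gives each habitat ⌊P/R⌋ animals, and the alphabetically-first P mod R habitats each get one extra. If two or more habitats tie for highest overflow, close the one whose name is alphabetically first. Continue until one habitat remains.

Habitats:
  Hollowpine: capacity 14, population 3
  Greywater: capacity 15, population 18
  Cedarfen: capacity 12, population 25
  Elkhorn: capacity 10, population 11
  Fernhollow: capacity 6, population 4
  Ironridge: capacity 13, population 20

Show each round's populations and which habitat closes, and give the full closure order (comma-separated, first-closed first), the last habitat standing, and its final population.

Closure order: Cedarfen, Ironridge, Greywater, Elkhorn, Fernhollow
Last habitat: Hollowpine with 81 animals

Round 1: Cedarfen=25 Elkhorn=11 Fernhollow=4 Greywater=18 Hollowpine=3 Ironridge=20 → close Cedarfen (overflow 13)
  25÷5 = 5 each, +1 to first 0
Round 2: Elkhorn=16 Fernhollow=9 Greywater=23 Hollowpine=8 Ironridge=25 → close Ironridge (overflow 12)
  25÷4 = 6 each, +1 to first 1
Round 3: Elkhorn=23 Fernhollow=15 Greywater=29 Hollowpine=14 → close Greywater (overflow 14)
  29÷3 = 9 each, +1 to first 2
Round 4: Elkhorn=33 Fernhollow=25 Hollowpine=23 → close Elkhorn (overflow 23)
  33÷2 = 16 each, +1 to first 1
Round 5: Fernhollow=42 Hollowpine=39 → close Fernhollow (overflow 36)
  42÷1 = 42 each, +1 to first 0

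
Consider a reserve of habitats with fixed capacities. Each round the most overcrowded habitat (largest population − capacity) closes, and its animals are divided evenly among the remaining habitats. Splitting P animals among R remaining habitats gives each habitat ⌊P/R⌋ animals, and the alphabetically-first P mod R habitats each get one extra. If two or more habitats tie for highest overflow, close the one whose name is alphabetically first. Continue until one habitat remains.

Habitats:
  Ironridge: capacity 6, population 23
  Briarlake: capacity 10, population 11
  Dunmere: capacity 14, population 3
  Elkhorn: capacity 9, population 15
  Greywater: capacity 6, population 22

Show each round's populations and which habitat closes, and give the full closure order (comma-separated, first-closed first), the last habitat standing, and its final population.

Round 1: Briarlake=11 Dunmere=3 Elkhorn=15 Greywater=22 Ironridge=23 → close Ironridge (overflow 17)
  23÷4 = 5 each, +1 to first 3
Round 2: Briarlake=17 Dunmere=9 Elkhorn=21 Greywater=27 → close Greywater (overflow 21)
  27÷3 = 9 each, +1 to first 0
Round 3: Briarlake=26 Dunmere=18 Elkhorn=30 → close Elkhorn (overflow 21)
  30÷2 = 15 each, +1 to first 0
Round 4: Briarlake=41 Dunmere=33 → close Briarlake (overflow 31)
  41÷1 = 41 each, +1 to first 0

Closure order: Ironridge, Greywater, Elkhorn, Briarlake
Last habitat: Dunmere with 74 animals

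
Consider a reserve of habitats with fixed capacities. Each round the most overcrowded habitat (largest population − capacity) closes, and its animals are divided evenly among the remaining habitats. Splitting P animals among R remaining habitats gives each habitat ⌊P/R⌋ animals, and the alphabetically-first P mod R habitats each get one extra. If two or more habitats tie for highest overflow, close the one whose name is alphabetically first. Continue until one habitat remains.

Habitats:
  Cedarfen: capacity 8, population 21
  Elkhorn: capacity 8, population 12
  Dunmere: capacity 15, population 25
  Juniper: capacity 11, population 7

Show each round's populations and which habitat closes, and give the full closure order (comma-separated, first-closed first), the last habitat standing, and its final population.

Closure order: Cedarfen, Dunmere, Elkhorn
Last habitat: Juniper with 65 animals

Round 1: Cedarfen=21 Dunmere=25 Elkhorn=12 Juniper=7 → close Cedarfen (overflow 13)
  21÷3 = 7 each, +1 to first 0
Round 2: Dunmere=32 Elkhorn=19 Juniper=14 → close Dunmere (overflow 17)
  32÷2 = 16 each, +1 to first 0
Round 3: Elkhorn=35 Juniper=30 → close Elkhorn (overflow 27)
  35÷1 = 35 each, +1 to first 0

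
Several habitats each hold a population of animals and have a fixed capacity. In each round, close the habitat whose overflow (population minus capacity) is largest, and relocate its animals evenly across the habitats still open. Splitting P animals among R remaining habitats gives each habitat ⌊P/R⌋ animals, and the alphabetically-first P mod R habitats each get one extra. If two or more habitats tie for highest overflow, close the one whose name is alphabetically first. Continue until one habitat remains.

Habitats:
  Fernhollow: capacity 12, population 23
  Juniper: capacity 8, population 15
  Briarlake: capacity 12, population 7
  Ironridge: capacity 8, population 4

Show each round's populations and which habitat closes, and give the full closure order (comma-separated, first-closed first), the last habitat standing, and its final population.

Round 1: Briarlake=7 Fernhollow=23 Ironridge=4 Juniper=15 → close Fernhollow (overflow 11)
  23÷3 = 7 each, +1 to first 2
Round 2: Briarlake=15 Ironridge=12 Juniper=22 → close Juniper (overflow 14)
  22÷2 = 11 each, +1 to first 0
Round 3: Briarlake=26 Ironridge=23 → close Ironridge (overflow 15)
  23÷1 = 23 each, +1 to first 0

Closure order: Fernhollow, Juniper, Ironridge
Last habitat: Briarlake with 49 animals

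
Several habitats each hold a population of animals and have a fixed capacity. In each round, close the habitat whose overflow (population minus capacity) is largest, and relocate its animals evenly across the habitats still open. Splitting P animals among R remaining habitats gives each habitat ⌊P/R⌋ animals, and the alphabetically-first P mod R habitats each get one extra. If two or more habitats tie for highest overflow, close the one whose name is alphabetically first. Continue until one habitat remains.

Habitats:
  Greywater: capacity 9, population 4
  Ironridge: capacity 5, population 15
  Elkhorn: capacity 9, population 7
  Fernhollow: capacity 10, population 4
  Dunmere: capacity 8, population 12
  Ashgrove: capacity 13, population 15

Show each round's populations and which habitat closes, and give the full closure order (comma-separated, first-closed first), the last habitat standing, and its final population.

Round 1: Ashgrove=15 Dunmere=12 Elkhorn=7 Fernhollow=4 Greywater=4 Ironridge=15 → close Ironridge (overflow 10)
  15÷5 = 3 each, +1 to first 0
Round 2: Ashgrove=18 Dunmere=15 Elkhorn=10 Fernhollow=7 Greywater=7 → close Dunmere (overflow 7)
  15÷4 = 3 each, +1 to first 3
Round 3: Ashgrove=22 Elkhorn=14 Fernhollow=11 Greywater=10 → close Ashgrove (overflow 9)
  22÷3 = 7 each, +1 to first 1
Round 4: Elkhorn=22 Fernhollow=18 Greywater=17 → close Elkhorn (overflow 13)
  22÷2 = 11 each, +1 to first 0
Round 5: Fernhollow=29 Greywater=28 → close Fernhollow (overflow 19)
  29÷1 = 29 each, +1 to first 0

Closure order: Ironridge, Dunmere, Ashgrove, Elkhorn, Fernhollow
Last habitat: Greywater with 57 animals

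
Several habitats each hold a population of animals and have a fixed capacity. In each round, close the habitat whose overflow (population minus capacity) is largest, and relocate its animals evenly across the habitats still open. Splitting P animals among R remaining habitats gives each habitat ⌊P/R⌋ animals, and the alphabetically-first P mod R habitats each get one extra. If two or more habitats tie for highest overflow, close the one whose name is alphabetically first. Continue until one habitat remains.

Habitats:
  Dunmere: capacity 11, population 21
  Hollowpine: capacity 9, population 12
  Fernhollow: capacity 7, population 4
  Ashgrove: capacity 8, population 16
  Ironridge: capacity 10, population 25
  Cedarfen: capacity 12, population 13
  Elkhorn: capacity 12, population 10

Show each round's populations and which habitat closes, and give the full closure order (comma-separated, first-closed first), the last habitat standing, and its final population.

Round 1: Ashgrove=16 Cedarfen=13 Dunmere=21 Elkhorn=10 Fernhollow=4 Hollowpine=12 Ironridge=25 → close Ironridge (overflow 15)
  25÷6 = 4 each, +1 to first 1
Round 2: Ashgrove=21 Cedarfen=17 Dunmere=25 Elkhorn=14 Fernhollow=8 Hollowpine=16 → close Dunmere (overflow 14)
  25÷5 = 5 each, +1 to first 0
Round 3: Ashgrove=26 Cedarfen=22 Elkhorn=19 Fernhollow=13 Hollowpine=21 → close Ashgrove (overflow 18)
  26÷4 = 6 each, +1 to first 2
Round 4: Cedarfen=29 Elkhorn=26 Fernhollow=19 Hollowpine=27 → close Hollowpine (overflow 18)
  27÷3 = 9 each, +1 to first 0
Round 5: Cedarfen=38 Elkhorn=35 Fernhollow=28 → close Cedarfen (overflow 26)
  38÷2 = 19 each, +1 to first 0
Round 6: Elkhorn=54 Fernhollow=47 → close Elkhorn (overflow 42)
  54÷1 = 54 each, +1 to first 0

Closure order: Ironridge, Dunmere, Ashgrove, Hollowpine, Cedarfen, Elkhorn
Last habitat: Fernhollow with 101 animals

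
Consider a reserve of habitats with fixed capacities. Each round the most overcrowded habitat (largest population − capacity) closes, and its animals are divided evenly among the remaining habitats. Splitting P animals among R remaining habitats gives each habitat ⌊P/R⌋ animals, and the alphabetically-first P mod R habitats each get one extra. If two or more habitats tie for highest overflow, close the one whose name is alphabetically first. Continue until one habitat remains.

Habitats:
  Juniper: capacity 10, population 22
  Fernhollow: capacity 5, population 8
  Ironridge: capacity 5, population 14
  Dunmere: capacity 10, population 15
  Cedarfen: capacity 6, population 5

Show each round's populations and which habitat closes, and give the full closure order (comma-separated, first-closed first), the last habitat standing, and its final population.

Closure order: Juniper, Ironridge, Dunmere, Fernhollow
Last habitat: Cedarfen with 64 animals

Round 1: Cedarfen=5 Dunmere=15 Fernhollow=8 Ironridge=14 Juniper=22 → close Juniper (overflow 12)
  22÷4 = 5 each, +1 to first 2
Round 2: Cedarfen=11 Dunmere=21 Fernhollow=13 Ironridge=19 → close Ironridge (overflow 14)
  19÷3 = 6 each, +1 to first 1
Round 3: Cedarfen=18 Dunmere=27 Fernhollow=19 → close Dunmere (overflow 17)
  27÷2 = 13 each, +1 to first 1
Round 4: Cedarfen=32 Fernhollow=32 → close Fernhollow (overflow 27)
  32÷1 = 32 each, +1 to first 0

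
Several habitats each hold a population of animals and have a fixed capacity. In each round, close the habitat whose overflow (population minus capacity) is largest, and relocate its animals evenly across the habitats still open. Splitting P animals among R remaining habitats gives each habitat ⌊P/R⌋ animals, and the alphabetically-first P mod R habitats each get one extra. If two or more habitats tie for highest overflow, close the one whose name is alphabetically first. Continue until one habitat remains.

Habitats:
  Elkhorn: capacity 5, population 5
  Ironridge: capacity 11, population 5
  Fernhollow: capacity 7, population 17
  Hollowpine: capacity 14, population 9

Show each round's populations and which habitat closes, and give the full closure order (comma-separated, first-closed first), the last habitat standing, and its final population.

Closure order: Fernhollow, Elkhorn, Hollowpine
Last habitat: Ironridge with 36 animals

Round 1: Elkhorn=5 Fernhollow=17 Hollowpine=9 Ironridge=5 → close Fernhollow (overflow 10)
  17÷3 = 5 each, +1 to first 2
Round 2: Elkhorn=11 Hollowpine=15 Ironridge=10 → close Elkhorn (overflow 6)
  11÷2 = 5 each, +1 to first 1
Round 3: Hollowpine=21 Ironridge=15 → close Hollowpine (overflow 7)
  21÷1 = 21 each, +1 to first 0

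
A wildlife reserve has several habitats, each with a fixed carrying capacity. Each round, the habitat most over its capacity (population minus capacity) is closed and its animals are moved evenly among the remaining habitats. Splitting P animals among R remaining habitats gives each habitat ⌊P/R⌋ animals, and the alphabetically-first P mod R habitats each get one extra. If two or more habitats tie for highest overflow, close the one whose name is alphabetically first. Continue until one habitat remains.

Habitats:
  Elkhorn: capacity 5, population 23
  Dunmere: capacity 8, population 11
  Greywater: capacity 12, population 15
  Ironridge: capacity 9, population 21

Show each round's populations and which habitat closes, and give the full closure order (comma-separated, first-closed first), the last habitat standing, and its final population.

Round 1: Dunmere=11 Elkhorn=23 Greywater=15 Ironridge=21 → close Elkhorn (overflow 18)
  23÷3 = 7 each, +1 to first 2
Round 2: Dunmere=19 Greywater=23 Ironridge=28 → close Ironridge (overflow 19)
  28÷2 = 14 each, +1 to first 0
Round 3: Dunmere=33 Greywater=37 → close Dunmere (overflow 25)
  33÷1 = 33 each, +1 to first 0

Closure order: Elkhorn, Ironridge, Dunmere
Last habitat: Greywater with 70 animals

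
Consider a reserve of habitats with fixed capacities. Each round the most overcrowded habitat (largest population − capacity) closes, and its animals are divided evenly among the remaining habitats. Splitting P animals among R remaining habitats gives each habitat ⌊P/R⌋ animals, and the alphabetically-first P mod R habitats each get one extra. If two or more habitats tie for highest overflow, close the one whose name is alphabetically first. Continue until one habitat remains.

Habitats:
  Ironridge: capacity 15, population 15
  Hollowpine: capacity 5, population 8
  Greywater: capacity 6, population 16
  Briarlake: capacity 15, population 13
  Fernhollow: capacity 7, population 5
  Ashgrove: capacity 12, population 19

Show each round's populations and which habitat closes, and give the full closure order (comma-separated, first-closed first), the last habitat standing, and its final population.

Closure order: Greywater, Ashgrove, Hollowpine, Briarlake, Fernhollow
Last habitat: Ironridge with 76 animals

Round 1: Ashgrove=19 Briarlake=13 Fernhollow=5 Greywater=16 Hollowpine=8 Ironridge=15 → close Greywater (overflow 10)
  16÷5 = 3 each, +1 to first 1
Round 2: Ashgrove=23 Briarlake=16 Fernhollow=8 Hollowpine=11 Ironridge=18 → close Ashgrove (overflow 11)
  23÷4 = 5 each, +1 to first 3
Round 3: Briarlake=22 Fernhollow=14 Hollowpine=17 Ironridge=23 → close Hollowpine (overflow 12)
  17÷3 = 5 each, +1 to first 2
Round 4: Briarlake=28 Fernhollow=20 Ironridge=28 → close Briarlake (overflow 13)
  28÷2 = 14 each, +1 to first 0
Round 5: Fernhollow=34 Ironridge=42 → close Fernhollow (overflow 27)
  34÷1 = 34 each, +1 to first 0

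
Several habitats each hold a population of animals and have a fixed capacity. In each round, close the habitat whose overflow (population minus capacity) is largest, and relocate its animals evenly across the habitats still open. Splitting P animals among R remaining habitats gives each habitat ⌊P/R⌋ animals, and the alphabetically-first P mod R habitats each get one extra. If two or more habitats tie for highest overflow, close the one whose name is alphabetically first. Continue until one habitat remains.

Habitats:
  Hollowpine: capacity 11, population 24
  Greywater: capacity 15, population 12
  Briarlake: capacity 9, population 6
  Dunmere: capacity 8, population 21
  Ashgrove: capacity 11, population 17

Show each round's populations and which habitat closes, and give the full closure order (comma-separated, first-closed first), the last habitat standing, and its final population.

Closure order: Dunmere, Hollowpine, Ashgrove, Briarlake
Last habitat: Greywater with 80 animals

Round 1: Ashgrove=17 Briarlake=6 Dunmere=21 Greywater=12 Hollowpine=24 → close Dunmere (overflow 13)
  21÷4 = 5 each, +1 to first 1
Round 2: Ashgrove=23 Briarlake=11 Greywater=17 Hollowpine=29 → close Hollowpine (overflow 18)
  29÷3 = 9 each, +1 to first 2
Round 3: Ashgrove=33 Briarlake=21 Greywater=26 → close Ashgrove (overflow 22)
  33÷2 = 16 each, +1 to first 1
Round 4: Briarlake=38 Greywater=42 → close Briarlake (overflow 29)
  38÷1 = 38 each, +1 to first 0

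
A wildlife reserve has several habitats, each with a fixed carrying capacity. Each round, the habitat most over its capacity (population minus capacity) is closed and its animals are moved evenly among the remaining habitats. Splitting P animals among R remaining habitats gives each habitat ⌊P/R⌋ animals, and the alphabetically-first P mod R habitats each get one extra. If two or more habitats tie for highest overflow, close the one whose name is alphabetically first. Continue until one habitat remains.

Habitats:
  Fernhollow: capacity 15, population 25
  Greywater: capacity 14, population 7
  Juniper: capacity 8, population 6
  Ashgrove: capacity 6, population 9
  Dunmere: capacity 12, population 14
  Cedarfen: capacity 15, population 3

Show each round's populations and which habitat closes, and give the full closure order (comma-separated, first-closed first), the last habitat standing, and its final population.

Round 1: Ashgrove=9 Cedarfen=3 Dunmere=14 Fernhollow=25 Greywater=7 Juniper=6 → close Fernhollow (overflow 10)
  25÷5 = 5 each, +1 to first 0
Round 2: Ashgrove=14 Cedarfen=8 Dunmere=19 Greywater=12 Juniper=11 → close Ashgrove (overflow 8)
  14÷4 = 3 each, +1 to first 2
Round 3: Cedarfen=12 Dunmere=23 Greywater=15 Juniper=14 → close Dunmere (overflow 11)
  23÷3 = 7 each, +1 to first 2
Round 4: Cedarfen=20 Greywater=23 Juniper=21 → close Juniper (overflow 13)
  21÷2 = 10 each, +1 to first 1
Round 5: Cedarfen=31 Greywater=33 → close Greywater (overflow 19)
  33÷1 = 33 each, +1 to first 0

Closure order: Fernhollow, Ashgrove, Dunmere, Juniper, Greywater
Last habitat: Cedarfen with 64 animals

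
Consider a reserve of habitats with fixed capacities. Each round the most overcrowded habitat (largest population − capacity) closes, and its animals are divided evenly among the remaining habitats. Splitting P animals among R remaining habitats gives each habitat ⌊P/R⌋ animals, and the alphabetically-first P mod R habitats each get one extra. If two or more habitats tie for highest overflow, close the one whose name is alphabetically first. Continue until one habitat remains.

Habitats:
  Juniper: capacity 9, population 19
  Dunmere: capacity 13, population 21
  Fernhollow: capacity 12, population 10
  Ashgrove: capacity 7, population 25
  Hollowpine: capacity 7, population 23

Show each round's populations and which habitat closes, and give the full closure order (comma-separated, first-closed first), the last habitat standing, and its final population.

Round 1: Ashgrove=25 Dunmere=21 Fernhollow=10 Hollowpine=23 Juniper=19 → close Ashgrove (overflow 18)
  25÷4 = 6 each, +1 to first 1
Round 2: Dunmere=28 Fernhollow=16 Hollowpine=29 Juniper=25 → close Hollowpine (overflow 22)
  29÷3 = 9 each, +1 to first 2
Round 3: Dunmere=38 Fernhollow=26 Juniper=34 → close Dunmere (overflow 25)
  38÷2 = 19 each, +1 to first 0
Round 4: Fernhollow=45 Juniper=53 → close Juniper (overflow 44)
  53÷1 = 53 each, +1 to first 0

Closure order: Ashgrove, Hollowpine, Dunmere, Juniper
Last habitat: Fernhollow with 98 animals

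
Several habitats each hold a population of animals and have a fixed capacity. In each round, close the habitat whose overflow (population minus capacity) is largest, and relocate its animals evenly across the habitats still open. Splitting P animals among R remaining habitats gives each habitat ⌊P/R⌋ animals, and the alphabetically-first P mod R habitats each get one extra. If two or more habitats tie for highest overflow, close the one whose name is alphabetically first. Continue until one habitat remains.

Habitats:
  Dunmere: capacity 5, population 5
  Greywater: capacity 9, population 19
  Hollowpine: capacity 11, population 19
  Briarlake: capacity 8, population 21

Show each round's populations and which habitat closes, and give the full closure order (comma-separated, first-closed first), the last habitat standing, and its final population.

Round 1: Briarlake=21 Dunmere=5 Greywater=19 Hollowpine=19 → close Briarlake (overflow 13)
  21÷3 = 7 each, +1 to first 0
Round 2: Dunmere=12 Greywater=26 Hollowpine=26 → close Greywater (overflow 17)
  26÷2 = 13 each, +1 to first 0
Round 3: Dunmere=25 Hollowpine=39 → close Hollowpine (overflow 28)
  39÷1 = 39 each, +1 to first 0

Closure order: Briarlake, Greywater, Hollowpine
Last habitat: Dunmere with 64 animals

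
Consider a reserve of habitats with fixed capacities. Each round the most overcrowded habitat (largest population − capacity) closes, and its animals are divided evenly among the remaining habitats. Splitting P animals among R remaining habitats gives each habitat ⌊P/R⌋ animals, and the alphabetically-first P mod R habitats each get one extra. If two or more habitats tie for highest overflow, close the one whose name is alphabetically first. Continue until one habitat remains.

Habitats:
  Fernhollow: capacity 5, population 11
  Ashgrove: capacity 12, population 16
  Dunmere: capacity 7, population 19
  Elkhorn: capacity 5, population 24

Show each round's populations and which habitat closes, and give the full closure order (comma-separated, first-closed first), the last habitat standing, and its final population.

Closure order: Elkhorn, Dunmere, Fernhollow
Last habitat: Ashgrove with 70 animals

Round 1: Ashgrove=16 Dunmere=19 Elkhorn=24 Fernhollow=11 → close Elkhorn (overflow 19)
  24÷3 = 8 each, +1 to first 0
Round 2: Ashgrove=24 Dunmere=27 Fernhollow=19 → close Dunmere (overflow 20)
  27÷2 = 13 each, +1 to first 1
Round 3: Ashgrove=38 Fernhollow=32 → close Fernhollow (overflow 27)
  32÷1 = 32 each, +1 to first 0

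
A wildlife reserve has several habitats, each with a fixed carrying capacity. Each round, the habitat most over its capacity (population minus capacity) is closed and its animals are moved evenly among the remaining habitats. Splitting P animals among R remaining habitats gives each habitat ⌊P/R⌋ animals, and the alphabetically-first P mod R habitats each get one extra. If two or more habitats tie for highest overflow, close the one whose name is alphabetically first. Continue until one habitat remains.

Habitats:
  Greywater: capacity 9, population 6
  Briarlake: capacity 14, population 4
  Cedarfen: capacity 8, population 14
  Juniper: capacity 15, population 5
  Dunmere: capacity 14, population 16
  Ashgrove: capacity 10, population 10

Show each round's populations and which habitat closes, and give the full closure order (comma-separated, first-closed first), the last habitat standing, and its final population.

Round 1: Ashgrove=10 Briarlake=4 Cedarfen=14 Dunmere=16 Greywater=6 Juniper=5 → close Cedarfen (overflow 6)
  14÷5 = 2 each, +1 to first 4
Round 2: Ashgrove=13 Briarlake=7 Dunmere=19 Greywater=9 Juniper=7 → close Dunmere (overflow 5)
  19÷4 = 4 each, +1 to first 3
Round 3: Ashgrove=18 Briarlake=12 Greywater=14 Juniper=11 → close Ashgrove (overflow 8)
  18÷3 = 6 each, +1 to first 0
Round 4: Briarlake=18 Greywater=20 Juniper=17 → close Greywater (overflow 11)
  20÷2 = 10 each, +1 to first 0
Round 5: Briarlake=28 Juniper=27 → close Briarlake (overflow 14)
  28÷1 = 28 each, +1 to first 0

Closure order: Cedarfen, Dunmere, Ashgrove, Greywater, Briarlake
Last habitat: Juniper with 55 animals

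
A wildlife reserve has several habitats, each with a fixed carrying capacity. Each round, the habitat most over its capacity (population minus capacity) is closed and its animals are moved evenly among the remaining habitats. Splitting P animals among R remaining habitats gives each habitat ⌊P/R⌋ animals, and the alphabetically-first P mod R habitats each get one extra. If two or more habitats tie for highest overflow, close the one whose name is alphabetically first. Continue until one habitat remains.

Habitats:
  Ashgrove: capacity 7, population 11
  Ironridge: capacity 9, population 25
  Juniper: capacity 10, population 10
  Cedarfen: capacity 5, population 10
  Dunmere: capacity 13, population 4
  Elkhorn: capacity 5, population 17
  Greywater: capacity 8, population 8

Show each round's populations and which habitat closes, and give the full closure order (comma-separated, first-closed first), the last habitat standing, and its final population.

Round 1: Ashgrove=11 Cedarfen=10 Dunmere=4 Elkhorn=17 Greywater=8 Ironridge=25 Juniper=10 → close Ironridge (overflow 16)
  25÷6 = 4 each, +1 to first 1
Round 2: Ashgrove=16 Cedarfen=14 Dunmere=8 Elkhorn=21 Greywater=12 Juniper=14 → close Elkhorn (overflow 16)
  21÷5 = 4 each, +1 to first 1
Round 3: Ashgrove=21 Cedarfen=18 Dunmere=12 Greywater=16 Juniper=18 → close Ashgrove (overflow 14)
  21÷4 = 5 each, +1 to first 1
Round 4: Cedarfen=24 Dunmere=17 Greywater=21 Juniper=23 → close Cedarfen (overflow 19)
  24÷3 = 8 each, +1 to first 0
Round 5: Dunmere=25 Greywater=29 Juniper=31 → close Greywater (overflow 21)
  29÷2 = 14 each, +1 to first 1
Round 6: Dunmere=40 Juniper=45 → close Juniper (overflow 35)
  45÷1 = 45 each, +1 to first 0

Closure order: Ironridge, Elkhorn, Ashgrove, Cedarfen, Greywater, Juniper
Last habitat: Dunmere with 85 animals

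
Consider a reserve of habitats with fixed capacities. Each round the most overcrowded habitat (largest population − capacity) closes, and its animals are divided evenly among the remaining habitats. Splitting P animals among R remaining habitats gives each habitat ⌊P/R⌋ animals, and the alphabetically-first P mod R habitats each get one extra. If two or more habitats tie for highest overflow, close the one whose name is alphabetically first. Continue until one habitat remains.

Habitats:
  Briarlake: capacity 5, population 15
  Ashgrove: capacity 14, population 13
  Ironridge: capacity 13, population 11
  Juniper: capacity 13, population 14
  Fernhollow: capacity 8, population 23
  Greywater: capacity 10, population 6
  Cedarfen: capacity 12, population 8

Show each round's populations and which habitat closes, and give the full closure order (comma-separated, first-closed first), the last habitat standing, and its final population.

Round 1: Ashgrove=13 Briarlake=15 Cedarfen=8 Fernhollow=23 Greywater=6 Ironridge=11 Juniper=14 → close Fernhollow (overflow 15)
  23÷6 = 3 each, +1 to first 5
Round 2: Ashgrove=17 Briarlake=19 Cedarfen=12 Greywater=10 Ironridge=15 Juniper=17 → close Briarlake (overflow 14)
  19÷5 = 3 each, +1 to first 4
Round 3: Ashgrove=21 Cedarfen=16 Greywater=14 Ironridge=19 Juniper=20 → close Ashgrove (overflow 7)
  21÷4 = 5 each, +1 to first 1
Round 4: Cedarfen=22 Greywater=19 Ironridge=24 Juniper=25 → close Juniper (overflow 12)
  25÷3 = 8 each, +1 to first 1
Round 5: Cedarfen=31 Greywater=27 Ironridge=32 → close Cedarfen (overflow 19)
  31÷2 = 15 each, +1 to first 1
Round 6: Greywater=43 Ironridge=47 → close Ironridge (overflow 34)
  47÷1 = 47 each, +1 to first 0

Closure order: Fernhollow, Briarlake, Ashgrove, Juniper, Cedarfen, Ironridge
Last habitat: Greywater with 90 animals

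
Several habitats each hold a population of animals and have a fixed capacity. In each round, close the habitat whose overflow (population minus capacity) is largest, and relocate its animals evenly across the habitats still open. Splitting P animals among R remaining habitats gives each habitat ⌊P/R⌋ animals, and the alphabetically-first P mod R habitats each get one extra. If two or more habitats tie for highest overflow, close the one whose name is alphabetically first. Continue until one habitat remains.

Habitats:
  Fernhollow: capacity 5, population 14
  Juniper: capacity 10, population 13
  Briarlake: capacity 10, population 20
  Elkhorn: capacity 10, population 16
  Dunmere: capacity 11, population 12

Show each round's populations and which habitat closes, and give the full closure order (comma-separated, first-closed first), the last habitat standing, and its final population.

Closure order: Briarlake, Fernhollow, Elkhorn, Dunmere
Last habitat: Juniper with 75 animals

Round 1: Briarlake=20 Dunmere=12 Elkhorn=16 Fernhollow=14 Juniper=13 → close Briarlake (overflow 10)
  20÷4 = 5 each, +1 to first 0
Round 2: Dunmere=17 Elkhorn=21 Fernhollow=19 Juniper=18 → close Fernhollow (overflow 14)
  19÷3 = 6 each, +1 to first 1
Round 3: Dunmere=24 Elkhorn=27 Juniper=24 → close Elkhorn (overflow 17)
  27÷2 = 13 each, +1 to first 1
Round 4: Dunmere=38 Juniper=37 → close Dunmere (overflow 27)
  38÷1 = 38 each, +1 to first 0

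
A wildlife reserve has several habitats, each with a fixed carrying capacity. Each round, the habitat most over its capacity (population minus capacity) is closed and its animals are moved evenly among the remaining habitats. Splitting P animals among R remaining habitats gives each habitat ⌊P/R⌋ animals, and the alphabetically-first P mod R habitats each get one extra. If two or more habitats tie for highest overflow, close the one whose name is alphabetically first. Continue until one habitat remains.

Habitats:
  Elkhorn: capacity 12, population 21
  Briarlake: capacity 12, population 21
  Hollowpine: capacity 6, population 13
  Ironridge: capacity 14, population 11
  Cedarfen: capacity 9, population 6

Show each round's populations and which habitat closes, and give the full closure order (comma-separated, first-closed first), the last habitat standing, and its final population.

Closure order: Briarlake, Elkhorn, Hollowpine, Cedarfen
Last habitat: Ironridge with 72 animals

Round 1: Briarlake=21 Cedarfen=6 Elkhorn=21 Hollowpine=13 Ironridge=11 → close Briarlake (overflow 9)
  21÷4 = 5 each, +1 to first 1
Round 2: Cedarfen=12 Elkhorn=26 Hollowpine=18 Ironridge=16 → close Elkhorn (overflow 14)
  26÷3 = 8 each, +1 to first 2
Round 3: Cedarfen=21 Hollowpine=27 Ironridge=24 → close Hollowpine (overflow 21)
  27÷2 = 13 each, +1 to first 1
Round 4: Cedarfen=35 Ironridge=37 → close Cedarfen (overflow 26)
  35÷1 = 35 each, +1 to first 0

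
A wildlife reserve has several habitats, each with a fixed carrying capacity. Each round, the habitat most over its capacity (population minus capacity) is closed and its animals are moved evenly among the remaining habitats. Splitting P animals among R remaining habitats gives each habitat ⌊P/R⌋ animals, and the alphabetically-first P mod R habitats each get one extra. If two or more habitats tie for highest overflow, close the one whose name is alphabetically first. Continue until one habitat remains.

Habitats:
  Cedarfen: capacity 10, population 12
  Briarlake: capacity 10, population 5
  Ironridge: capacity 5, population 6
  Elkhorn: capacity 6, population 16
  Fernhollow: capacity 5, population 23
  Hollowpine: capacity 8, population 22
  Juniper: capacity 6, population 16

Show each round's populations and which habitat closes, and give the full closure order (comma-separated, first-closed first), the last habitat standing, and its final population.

Round 1: Briarlake=5 Cedarfen=12 Elkhorn=16 Fernhollow=23 Hollowpine=22 Ironridge=6 Juniper=16 → close Fernhollow (overflow 18)
  23÷6 = 3 each, +1 to first 5
Round 2: Briarlake=9 Cedarfen=16 Elkhorn=20 Hollowpine=26 Ironridge=10 Juniper=19 → close Hollowpine (overflow 18)
  26÷5 = 5 each, +1 to first 1
Round 3: Briarlake=15 Cedarfen=21 Elkhorn=25 Ironridge=15 Juniper=24 → close Elkhorn (overflow 19)
  25÷4 = 6 each, +1 to first 1
Round 4: Briarlake=22 Cedarfen=27 Ironridge=21 Juniper=30 → close Juniper (overflow 24)
  30÷3 = 10 each, +1 to first 0
Round 5: Briarlake=32 Cedarfen=37 Ironridge=31 → close Cedarfen (overflow 27)
  37÷2 = 18 each, +1 to first 1
Round 6: Briarlake=51 Ironridge=49 → close Ironridge (overflow 44)
  49÷1 = 49 each, +1 to first 0

Closure order: Fernhollow, Hollowpine, Elkhorn, Juniper, Cedarfen, Ironridge
Last habitat: Briarlake with 100 animals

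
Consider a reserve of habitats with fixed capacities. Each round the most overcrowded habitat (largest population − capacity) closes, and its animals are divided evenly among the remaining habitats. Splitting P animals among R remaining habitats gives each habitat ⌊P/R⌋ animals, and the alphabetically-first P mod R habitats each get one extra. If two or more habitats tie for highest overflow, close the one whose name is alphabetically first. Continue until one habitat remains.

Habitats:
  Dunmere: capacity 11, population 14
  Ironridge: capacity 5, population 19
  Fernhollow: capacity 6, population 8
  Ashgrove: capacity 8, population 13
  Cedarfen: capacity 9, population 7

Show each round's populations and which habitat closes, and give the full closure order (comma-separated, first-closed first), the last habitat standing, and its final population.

Round 1: Ashgrove=13 Cedarfen=7 Dunmere=14 Fernhollow=8 Ironridge=19 → close Ironridge (overflow 14)
  19÷4 = 4 each, +1 to first 3
Round 2: Ashgrove=18 Cedarfen=12 Dunmere=19 Fernhollow=12 → close Ashgrove (overflow 10)
  18÷3 = 6 each, +1 to first 0
Round 3: Cedarfen=18 Dunmere=25 Fernhollow=18 → close Dunmere (overflow 14)
  25÷2 = 12 each, +1 to first 1
Round 4: Cedarfen=31 Fernhollow=30 → close Fernhollow (overflow 24)
  30÷1 = 30 each, +1 to first 0

Closure order: Ironridge, Ashgrove, Dunmere, Fernhollow
Last habitat: Cedarfen with 61 animals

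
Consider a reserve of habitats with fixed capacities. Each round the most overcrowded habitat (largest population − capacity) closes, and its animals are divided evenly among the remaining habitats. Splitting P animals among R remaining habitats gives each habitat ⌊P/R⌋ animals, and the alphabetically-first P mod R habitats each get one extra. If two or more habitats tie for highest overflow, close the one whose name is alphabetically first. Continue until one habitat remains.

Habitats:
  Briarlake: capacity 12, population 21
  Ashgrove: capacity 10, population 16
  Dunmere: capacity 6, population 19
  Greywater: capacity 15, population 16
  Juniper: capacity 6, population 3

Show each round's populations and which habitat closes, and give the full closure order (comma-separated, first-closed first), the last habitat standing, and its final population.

Round 1: Ashgrove=16 Briarlake=21 Dunmere=19 Greywater=16 Juniper=3 → close Dunmere (overflow 13)
  19÷4 = 4 each, +1 to first 3
Round 2: Ashgrove=21 Briarlake=26 Greywater=21 Juniper=7 → close Briarlake (overflow 14)
  26÷3 = 8 each, +1 to first 2
Round 3: Ashgrove=30 Greywater=30 Juniper=15 → close Ashgrove (overflow 20)
  30÷2 = 15 each, +1 to first 0
Round 4: Greywater=45 Juniper=30 → close Greywater (overflow 30)
  45÷1 = 45 each, +1 to first 0

Closure order: Dunmere, Briarlake, Ashgrove, Greywater
Last habitat: Juniper with 75 animals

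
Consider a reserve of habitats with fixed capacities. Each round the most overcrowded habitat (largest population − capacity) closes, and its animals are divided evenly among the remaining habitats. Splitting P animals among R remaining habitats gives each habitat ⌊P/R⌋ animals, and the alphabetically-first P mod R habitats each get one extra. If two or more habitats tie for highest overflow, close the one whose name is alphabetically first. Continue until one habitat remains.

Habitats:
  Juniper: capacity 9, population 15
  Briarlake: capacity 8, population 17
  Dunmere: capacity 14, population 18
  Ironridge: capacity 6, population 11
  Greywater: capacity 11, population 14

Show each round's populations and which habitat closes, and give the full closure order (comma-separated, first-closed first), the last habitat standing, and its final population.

Closure order: Briarlake, Juniper, Dunmere, Ironridge
Last habitat: Greywater with 75 animals

Round 1: Briarlake=17 Dunmere=18 Greywater=14 Ironridge=11 Juniper=15 → close Briarlake (overflow 9)
  17÷4 = 4 each, +1 to first 1
Round 2: Dunmere=23 Greywater=18 Ironridge=15 Juniper=19 → close Juniper (overflow 10)
  19÷3 = 6 each, +1 to first 1
Round 3: Dunmere=30 Greywater=24 Ironridge=21 → close Dunmere (overflow 16)
  30÷2 = 15 each, +1 to first 0
Round 4: Greywater=39 Ironridge=36 → close Ironridge (overflow 30)
  36÷1 = 36 each, +1 to first 0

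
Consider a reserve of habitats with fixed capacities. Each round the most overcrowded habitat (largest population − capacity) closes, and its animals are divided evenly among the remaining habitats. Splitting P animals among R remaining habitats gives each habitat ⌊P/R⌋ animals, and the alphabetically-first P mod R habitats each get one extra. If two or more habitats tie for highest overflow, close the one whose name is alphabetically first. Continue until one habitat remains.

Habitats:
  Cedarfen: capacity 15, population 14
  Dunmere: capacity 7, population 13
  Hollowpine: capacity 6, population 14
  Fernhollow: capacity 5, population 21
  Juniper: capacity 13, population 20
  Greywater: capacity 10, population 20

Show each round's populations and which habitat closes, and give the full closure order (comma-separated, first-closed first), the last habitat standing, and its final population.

Round 1: Cedarfen=14 Dunmere=13 Fernhollow=21 Greywater=20 Hollowpine=14 Juniper=20 → close Fernhollow (overflow 16)
  21÷5 = 4 each, +1 to first 1
Round 2: Cedarfen=19 Dunmere=17 Greywater=24 Hollowpine=18 Juniper=24 → close Greywater (overflow 14)
  24÷4 = 6 each, +1 to first 0
Round 3: Cedarfen=25 Dunmere=23 Hollowpine=24 Juniper=30 → close Hollowpine (overflow 18)
  24÷3 = 8 each, +1 to first 0
Round 4: Cedarfen=33 Dunmere=31 Juniper=38 → close Juniper (overflow 25)
  38÷2 = 19 each, +1 to first 0
Round 5: Cedarfen=52 Dunmere=50 → close Dunmere (overflow 43)
  50÷1 = 50 each, +1 to first 0

Closure order: Fernhollow, Greywater, Hollowpine, Juniper, Dunmere
Last habitat: Cedarfen with 102 animals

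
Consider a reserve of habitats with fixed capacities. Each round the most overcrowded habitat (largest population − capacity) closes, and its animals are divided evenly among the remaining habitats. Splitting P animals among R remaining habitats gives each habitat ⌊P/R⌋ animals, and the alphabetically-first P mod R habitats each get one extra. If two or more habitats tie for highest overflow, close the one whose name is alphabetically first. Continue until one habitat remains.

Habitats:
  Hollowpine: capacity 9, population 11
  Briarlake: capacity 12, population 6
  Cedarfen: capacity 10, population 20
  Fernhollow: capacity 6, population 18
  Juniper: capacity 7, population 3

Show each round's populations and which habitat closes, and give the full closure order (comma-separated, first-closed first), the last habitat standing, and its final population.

Closure order: Fernhollow, Cedarfen, Hollowpine, Briarlake
Last habitat: Juniper with 58 animals

Round 1: Briarlake=6 Cedarfen=20 Fernhollow=18 Hollowpine=11 Juniper=3 → close Fernhollow (overflow 12)
  18÷4 = 4 each, +1 to first 2
Round 2: Briarlake=11 Cedarfen=25 Hollowpine=15 Juniper=7 → close Cedarfen (overflow 15)
  25÷3 = 8 each, +1 to first 1
Round 3: Briarlake=20 Hollowpine=23 Juniper=15 → close Hollowpine (overflow 14)
  23÷2 = 11 each, +1 to first 1
Round 4: Briarlake=32 Juniper=26 → close Briarlake (overflow 20)
  32÷1 = 32 each, +1 to first 0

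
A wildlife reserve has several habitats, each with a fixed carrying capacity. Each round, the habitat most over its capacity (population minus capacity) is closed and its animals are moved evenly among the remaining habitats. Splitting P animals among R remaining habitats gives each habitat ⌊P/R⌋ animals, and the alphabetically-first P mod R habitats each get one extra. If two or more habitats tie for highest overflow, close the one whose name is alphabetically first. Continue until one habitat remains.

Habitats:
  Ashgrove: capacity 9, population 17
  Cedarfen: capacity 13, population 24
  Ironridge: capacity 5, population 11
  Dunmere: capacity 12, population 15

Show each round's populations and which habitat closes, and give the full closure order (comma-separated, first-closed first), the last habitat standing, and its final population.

Round 1: Ashgrove=17 Cedarfen=24 Dunmere=15 Ironridge=11 → close Cedarfen (overflow 11)
  24÷3 = 8 each, +1 to first 0
Round 2: Ashgrove=25 Dunmere=23 Ironridge=19 → close Ashgrove (overflow 16)
  25÷2 = 12 each, +1 to first 1
Round 3: Dunmere=36 Ironridge=31 → close Ironridge (overflow 26)
  31÷1 = 31 each, +1 to first 0

Closure order: Cedarfen, Ashgrove, Ironridge
Last habitat: Dunmere with 67 animals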